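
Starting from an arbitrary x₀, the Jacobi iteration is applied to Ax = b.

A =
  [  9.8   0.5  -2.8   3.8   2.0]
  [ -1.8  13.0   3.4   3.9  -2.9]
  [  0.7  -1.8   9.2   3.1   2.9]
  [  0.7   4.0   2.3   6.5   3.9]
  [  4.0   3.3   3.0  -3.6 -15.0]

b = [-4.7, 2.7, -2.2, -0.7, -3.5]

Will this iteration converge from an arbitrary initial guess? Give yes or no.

yes

Write A = D+L+U with D = diag(9.8, 13, 9.2, 6.5, -15).
Jacobi: T = -D⁻¹(L+U), T[2,1] = -(-1.8)/(9.2) = +0.1957; T[2,2] = 0.
  T[0,:] = [+0.0000, -0.0510, +0.2857, -0.3878, -0.2041]
  T[1,:] = [+0.1385, +0.0000, -0.2615, -0.3000, +0.2231]
  T[2,:] = [-0.0761, +0.1957, +0.0000, -0.3370, -0.3152]
  T[3,:] = [-0.1077, -0.6154, -0.3538, +0.0000, -0.6000]
  T[4,:] = [+0.2667, +0.2200, +0.2000, -0.2400, +0.0000]
eigenvalue magnitudes: 0.8201, 0.4409, 0.3941, 0.3941, 0.3544.
ρ = 0.8201; 0.8201 < 1: convergent.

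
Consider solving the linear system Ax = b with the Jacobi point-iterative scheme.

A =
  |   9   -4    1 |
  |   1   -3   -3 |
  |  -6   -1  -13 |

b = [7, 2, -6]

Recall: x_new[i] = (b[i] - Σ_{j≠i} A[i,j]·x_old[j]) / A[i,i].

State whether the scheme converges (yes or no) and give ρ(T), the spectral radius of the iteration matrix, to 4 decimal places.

A = D + L + U where D = diag(9, -3, -13).
T_J = -D⁻¹(L+U): T[1,2] = -(-3)/(-3) = -1.0000; T[1,1] = 0.
  T[0,:] = [+0.0000, +0.4444, -0.1111]
  T[1,:] = [+0.3333, +0.0000, -1.0000]
  T[2,:] = [-0.4615, -0.0769, +0.0000]
|roots of det(T-λI)|: 0.7453, 0.5283, 0.5283.
spectral radius ρ = 0.7453; 0.7453 < 1, so it converges for any x₀.

yes, ρ = 0.7453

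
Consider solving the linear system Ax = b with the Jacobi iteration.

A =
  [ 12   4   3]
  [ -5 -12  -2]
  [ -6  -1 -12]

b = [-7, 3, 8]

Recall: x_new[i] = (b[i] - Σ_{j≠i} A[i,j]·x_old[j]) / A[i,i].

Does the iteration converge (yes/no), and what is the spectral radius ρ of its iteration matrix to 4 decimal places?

yes, ρ = 0.5833

Split A = D + L + U, D = diag(12, -12, -12).
Jacobi T = -D⁻¹(L+U): T[0,2] = -(3)/(12) = -0.2500; T[0,0] = 0.
  T[0,:] = [+0.0000  -0.3333  -0.2500]
  T[1,:] = [-0.4167  +0.0000  -0.1667]
  T[2,:] = [-0.5000  -0.0833  +0.0000]
|λ(T)| sorted: 0.5833, 0.4419, 0.1414.
ρ(T) = max|λ| = 0.5833; 0.5833 < 1, so it converges for any x₀.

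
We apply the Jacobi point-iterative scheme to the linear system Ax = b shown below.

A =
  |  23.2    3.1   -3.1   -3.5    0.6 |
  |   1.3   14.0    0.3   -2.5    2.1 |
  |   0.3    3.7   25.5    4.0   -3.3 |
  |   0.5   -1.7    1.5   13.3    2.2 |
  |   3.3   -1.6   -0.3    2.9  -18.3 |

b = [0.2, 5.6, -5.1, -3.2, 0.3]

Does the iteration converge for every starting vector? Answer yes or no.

yes

A = D + L + U where D = diag(23.2, 14, 25.5, 13.3, -18.3).
Jacobi T = -D⁻¹(L+U): T[4,3] = -(2.9)/(-18.3) = +0.1585; T[4,4] = 0.
  T[0,:] = [+0.0000  -0.1336  +0.1336  +0.1509  -0.0259]
  T[1,:] = [-0.0929  +0.0000  -0.0214  +0.1786  -0.1500]
  T[2,:] = [-0.0118  -0.1451  +0.0000  -0.1569  +0.1294]
  T[3,:] = [-0.0376  +0.1278  -0.1128  +0.0000  -0.1654]
  T[4,:] = [+0.1803  -0.0874  -0.0164  +0.1585  +0.0000]
moduli |λ_i(T)| = 0.2572, 0.1487, 0.1487, 0.1465, 0.1465.
spectral radius ρ = 0.2572; 0.2572 < 1: convergent.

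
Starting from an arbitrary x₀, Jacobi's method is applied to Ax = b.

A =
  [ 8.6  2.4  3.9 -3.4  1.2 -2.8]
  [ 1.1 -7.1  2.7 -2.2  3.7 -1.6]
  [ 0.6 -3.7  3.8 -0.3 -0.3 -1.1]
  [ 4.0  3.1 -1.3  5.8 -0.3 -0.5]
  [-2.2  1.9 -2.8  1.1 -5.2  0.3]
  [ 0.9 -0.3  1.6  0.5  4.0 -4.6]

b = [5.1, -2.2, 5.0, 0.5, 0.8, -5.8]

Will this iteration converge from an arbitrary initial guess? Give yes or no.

Let D = diag(8.6, -7.1, 3.8, 5.8, -5.2, -4.6); L, U the strict triangles.
Jacobi T = -D⁻¹(L+U): T[3,2] = -(-1.3)/(5.8) = +0.2241; T[3,3] = 0.
  T[0,:] = [+0.0000  -0.2791  -0.4535  +0.3953  -0.1395  +0.3256]
  T[1,:] = [+0.1549  +0.0000  +0.3803  -0.3099  +0.5211  -0.2254]
  T[2,:] = [-0.1579  +0.9737  +0.0000  +0.0789  +0.0789  +0.2895]
  T[3,:] = [-0.6897  -0.5345  +0.2241  +0.0000  +0.0517  +0.0862]
  T[4,:] = [-0.4231  +0.3654  -0.5385  +0.2115  +0.0000  +0.0577]
  T[5,:] = [+0.1957  -0.0652  +0.3478  +0.1087  +0.8696  +0.0000]
|λ(T)| sorted: 1.2963, 0.6183, 0.6183, 0.5822, 0.5822, 0.1982.
spectral radius ρ = 1.2963; 1.2963 > 1: divergent.

no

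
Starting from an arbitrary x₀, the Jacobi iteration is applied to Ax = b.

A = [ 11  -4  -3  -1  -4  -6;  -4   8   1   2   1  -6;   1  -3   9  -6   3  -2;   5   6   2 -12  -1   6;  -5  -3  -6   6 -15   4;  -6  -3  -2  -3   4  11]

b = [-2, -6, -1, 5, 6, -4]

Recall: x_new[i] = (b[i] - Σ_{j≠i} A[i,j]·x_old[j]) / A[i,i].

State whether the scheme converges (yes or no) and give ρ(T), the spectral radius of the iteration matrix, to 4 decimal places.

Let D = diag(11, 8, 9, -12, -15, 11); L, U the strict triangles.
Jacobi: T = -D⁻¹(L+U), T[2,0] = -(1)/(9) = -0.1111; T[2,2] = 0.
  T[0,:] = [+0.0000, +0.3636, +0.2727, +0.0909, +0.3636, +0.5455]
  T[1,:] = [+0.5000, +0.0000, -0.1250, -0.2500, -0.1250, +0.7500]
  T[2,:] = [-0.1111, +0.3333, +0.0000, +0.6667, -0.3333, +0.2222]
  T[3,:] = [+0.4167, +0.5000, +0.1667, +0.0000, -0.0833, +0.5000]
  T[4,:] = [-0.3333, -0.2000, -0.4000, +0.4000, +0.0000, +0.2667]
  T[5,:] = [+0.5455, +0.2727, +0.1818, +0.2727, -0.3636, +0.0000]
|λ(T)| sorted: 1.2079, 0.6433, 0.6433, 0.3998, 0.3998, 0.1683.
ρ(T) = max|λ| = 1.2079; 1.2079 > 1 ⇒ diverges.

no, ρ = 1.2079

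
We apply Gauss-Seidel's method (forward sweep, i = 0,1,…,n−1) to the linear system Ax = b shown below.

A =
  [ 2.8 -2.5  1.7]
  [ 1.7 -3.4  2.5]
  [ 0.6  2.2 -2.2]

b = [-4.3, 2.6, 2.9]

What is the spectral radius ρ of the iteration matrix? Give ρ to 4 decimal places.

A = D + L + U where D = diag(2.8, -3.4, -2.2).
GS T = -(D+L)⁻¹U: row 0 first, T[0,1] = -(-2.5)/(2.8) = +0.8929; later rows by forward substitution.
  T[0,:] = [+0.0000 +0.8929 -0.6071]
  T[1,:] = [+0.0000 +0.4464 +0.4317]
  T[2,:] = [+0.0000 +0.6899 +0.2661]
|λ(T)| sorted: 0.9094, 0.1969, 0.0000.
ρ = 0.9094; 0.9094 < 1 ⇒ converges.

0.9094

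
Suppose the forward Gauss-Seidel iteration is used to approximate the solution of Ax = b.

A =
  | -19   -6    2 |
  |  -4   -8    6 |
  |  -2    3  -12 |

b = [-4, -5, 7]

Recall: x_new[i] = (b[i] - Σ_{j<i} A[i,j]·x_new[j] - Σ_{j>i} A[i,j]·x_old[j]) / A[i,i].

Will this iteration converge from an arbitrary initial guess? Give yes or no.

Let D = diag(-19, -8, -12); L, U the strict triangles.
GS T = -(D+L)⁻¹U: row 0 first, T[0,2] = -(2)/(-19) = +0.1053; later rows by forward substitution.
  T[0,:] = [+0.0000 -0.3158 +0.1053]
  T[1,:] = [+0.0000 +0.1579 +0.6974]
  T[2,:] = [+0.0000 +0.0921 +0.1568]
|λ(T)| sorted: 0.4108, 0.0961, 0.0000.
ρ = 0.4108; 0.4108 < 1, so it converges for any x₀.

yes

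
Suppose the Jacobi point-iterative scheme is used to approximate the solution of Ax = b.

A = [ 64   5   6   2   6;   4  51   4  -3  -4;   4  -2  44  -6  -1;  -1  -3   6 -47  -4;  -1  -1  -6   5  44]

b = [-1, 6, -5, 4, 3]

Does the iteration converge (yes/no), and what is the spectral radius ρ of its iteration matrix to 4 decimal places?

yes, ρ = 0.1800

Split A = D + L + U, D = diag(64, 51, 44, -47, 44).
T_J = -D⁻¹(L+U): T[4,0] = -(-1)/(44) = +0.0227; T[4,4] = 0.
  T[0,:] = [+0.0000 -0.0781 -0.0938 -0.0312 -0.0938]
  T[1,:] = [-0.0784 +0.0000 -0.0784 +0.0588 +0.0784]
  T[2,:] = [-0.0909 +0.0455 +0.0000 +0.1364 +0.0227]
  T[3,:] = [-0.0213 -0.0638 +0.1277 +0.0000 -0.0851]
  T[4,:] = [+0.0227 +0.0227 +0.1364 -0.1136 +0.0000]
eigenvalue magnitudes: 0.1800, 0.1199, 0.1136, 0.1081, 0.0655.
ρ = 0.1800; 0.1800 < 1: convergent.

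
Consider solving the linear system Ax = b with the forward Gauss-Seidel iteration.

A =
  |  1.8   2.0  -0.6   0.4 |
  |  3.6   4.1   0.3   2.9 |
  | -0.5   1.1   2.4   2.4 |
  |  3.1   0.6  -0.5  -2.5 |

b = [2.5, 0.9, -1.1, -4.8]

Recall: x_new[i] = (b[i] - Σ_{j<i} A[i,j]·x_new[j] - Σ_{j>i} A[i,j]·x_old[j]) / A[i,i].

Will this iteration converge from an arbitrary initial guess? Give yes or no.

no

A = D + L + U where D = diag(1.8, 4.1, 2.4, -2.5).
GS T = -(D+L)⁻¹U: row 0 first, T[0,2] = -(-0.6)/(1.8) = +0.3333; later rows by forward substitution.
  T[0,:] = [+0.0000, -1.1111, +0.3333, -0.2222]
  T[1,:] = [+0.0000, +0.9756, -0.3659, -0.5122]
  T[2,:] = [+0.0000, -0.6786, +0.2371, -0.8115]
  T[3,:] = [+0.0000, -1.0079, +0.2781, -0.2362]
|eigenvalues of T|: 1.3590, 0.5240, 0.1416, 0.0000.
spectral radius ρ = 1.3590; 1.3590 > 1 ⇒ diverges.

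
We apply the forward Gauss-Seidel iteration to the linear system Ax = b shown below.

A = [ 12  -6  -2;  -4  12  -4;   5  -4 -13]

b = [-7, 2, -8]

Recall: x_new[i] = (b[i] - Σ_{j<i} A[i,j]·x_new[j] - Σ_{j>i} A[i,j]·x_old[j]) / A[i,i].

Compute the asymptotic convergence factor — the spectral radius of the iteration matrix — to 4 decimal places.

Let D = diag(12, 12, -13); L, U the strict triangles.
T_GS = -(D+L)⁻¹U: row 0 first, T[0,2] = -(-2)/(12) = +0.1667; later rows by forward substitution.
  T[0,:] = [+0.0000  +0.5000  +0.1667]
  T[1,:] = [+0.0000  +0.1667  +0.3889]
  T[2,:] = [+0.0000  +0.1410  -0.0556]
moduli |λ_i(T)| = 0.3148, 0.2037, 0.0000.
ρ = 0.3148; 0.3148 < 1, so it converges for any x₀.

0.3148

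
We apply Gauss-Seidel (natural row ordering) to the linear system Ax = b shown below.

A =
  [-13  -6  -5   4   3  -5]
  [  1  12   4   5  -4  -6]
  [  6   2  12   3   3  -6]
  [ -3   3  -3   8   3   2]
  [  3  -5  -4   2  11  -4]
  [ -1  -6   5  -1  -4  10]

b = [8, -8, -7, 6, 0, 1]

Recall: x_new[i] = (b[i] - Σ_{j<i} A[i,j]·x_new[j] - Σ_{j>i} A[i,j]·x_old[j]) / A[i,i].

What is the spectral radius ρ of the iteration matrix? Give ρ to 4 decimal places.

Split A = D + L + U, D = diag(-13, 12, 12, 8, 11, 10).
T_GS = -(D+L)⁻¹U: row 0 first, T[0,3] = -(4)/(-13) = +0.3077; later rows by forward substitution.
  T[0,:] = [+0.0000  -0.4615  -0.3846  +0.3077  +0.2308  -0.3846]
  T[1,:] = [+0.0000  +0.0385  -0.3013  -0.4423  +0.3141  +0.5321]
  T[2,:] = [+0.0000  +0.2244  +0.2425  -0.3301  -0.4177  +0.6036]
  T[3,:] = [+0.0000  -0.1034  +0.0597  +0.1575  -0.5629  -0.3674]
  T[4,:] = [+0.0000  +0.2437  +0.0453  -0.4336  +0.0303  +0.9967]
  T[5,:] = [+0.0000  -0.0481  -0.3164  -0.2273  +0.3762  +0.3409]
|eigenvalues of T|: 1.1204, 0.4051, 0.4051, 0.1720, 0.0166, 0.0000.
spectral radius ρ = 1.1204; 1.1204 > 1 ⇒ diverges.

1.1204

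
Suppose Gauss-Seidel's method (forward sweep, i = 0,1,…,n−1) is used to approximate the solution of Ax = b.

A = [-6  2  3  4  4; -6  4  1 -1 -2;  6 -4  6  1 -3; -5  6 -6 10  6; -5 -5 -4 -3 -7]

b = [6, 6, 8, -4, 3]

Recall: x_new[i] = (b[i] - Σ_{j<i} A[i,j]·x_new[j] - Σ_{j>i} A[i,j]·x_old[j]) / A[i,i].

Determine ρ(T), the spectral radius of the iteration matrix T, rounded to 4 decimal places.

Split A = D + L + U, D = diag(-6, 4, 6, 10, -7).
T_GS = -(D+L)⁻¹U: row 0 first, T[0,2] = -(3)/(-6) = +0.5000; later rows by forward substitution.
  T[0,:] = [+0.0000 +0.3333 +0.5000 +0.6667 +0.6667]
  T[1,:] = [+0.0000 +0.5000 +0.5000 +1.2500 +1.5000]
  T[2,:] = [+0.0000 +0.0000 -0.1667 +0.0000 +0.8333]
  T[3,:] = [+0.0000 -0.1333 -0.1500 -0.4167 -0.6667]
  T[4,:] = [+0.0000 -0.5381 -0.5548 -1.1905 -1.7381]
eigenvalue magnitudes: 1.4154, 0.4039, 0.1031, 0.1010, 0.0000.
ρ = 1.4154; 1.4154 > 1 ⇒ diverges.

1.4154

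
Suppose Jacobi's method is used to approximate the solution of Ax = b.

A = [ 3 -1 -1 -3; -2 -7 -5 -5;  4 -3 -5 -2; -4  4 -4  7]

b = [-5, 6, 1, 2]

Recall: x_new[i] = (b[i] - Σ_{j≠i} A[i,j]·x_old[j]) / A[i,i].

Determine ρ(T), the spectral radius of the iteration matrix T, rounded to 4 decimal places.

Diagonal D = diag(3, -7, -5, 7); L, U strict lower/upper.
T_J = -D⁻¹(L+U): T[1,3] = -(-5)/(-7) = -0.7143; T[1,1] = 0.
  T[0,:] = [+0.0000 +0.3333 +0.3333 +1.0000]
  T[1,:] = [-0.2857 +0.0000 -0.7143 -0.7143]
  T[2,:] = [+0.8000 -0.6000 +0.0000 -0.4000]
  T[3,:] = [+0.5714 -0.5714 +0.5714 +0.0000]
|λ(T)| sorted: 1.2886, 1.0274, 0.2027, 0.2027.
ρ(T) = max|λ| = 1.2886; 1.2886 > 1 ⇒ diverges.

1.2886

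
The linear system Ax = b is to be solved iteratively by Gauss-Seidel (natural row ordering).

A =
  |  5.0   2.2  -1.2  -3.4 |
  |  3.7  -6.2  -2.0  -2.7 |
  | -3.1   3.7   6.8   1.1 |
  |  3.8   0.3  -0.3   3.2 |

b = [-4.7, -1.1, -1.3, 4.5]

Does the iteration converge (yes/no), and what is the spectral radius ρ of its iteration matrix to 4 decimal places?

Let D = diag(5, -6.2, 6.8, 3.2); L, U the strict triangles.
T_GS = -(D+L)⁻¹U: row 0 first, T[0,3] = -(-3.4)/(5) = +0.6800; later rows by forward substitution.
  T[0,:] = [+0.0000  -0.4400  +0.2400  +0.6800]
  T[1,:] = [+0.0000  -0.2626  -0.1794  -0.0297]
  T[2,:] = [+0.0000  -0.0577  +0.2070  +0.1644]
  T[3,:] = [+0.0000  +0.5417  -0.2488  -0.7893]
|roots of det(T-λI)|: 0.7478, 0.2456, 0.1485, 0.0000.
ρ = 0.7478; 0.7478 < 1, so it converges for any x₀.

yes, ρ = 0.7478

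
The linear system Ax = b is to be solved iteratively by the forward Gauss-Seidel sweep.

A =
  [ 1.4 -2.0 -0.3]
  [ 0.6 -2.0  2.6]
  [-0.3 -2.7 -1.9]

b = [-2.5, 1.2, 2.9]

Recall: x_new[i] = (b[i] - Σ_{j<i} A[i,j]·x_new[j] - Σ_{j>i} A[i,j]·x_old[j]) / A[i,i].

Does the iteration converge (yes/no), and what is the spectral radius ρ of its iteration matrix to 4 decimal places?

no, ρ = 1.3222

Write A = D+L+U with D = diag(1.4, -2, -1.9).
T_GS = -(D+L)⁻¹U: row 0 first, T[0,2] = -(-0.3)/(1.4) = +0.2143; later rows by forward substitution.
  T[0,:] = [+0.0000, +1.4286, +0.2143]
  T[1,:] = [+0.0000, +0.4286, +1.3643]
  T[2,:] = [+0.0000, -0.8346, -1.9726]
moduli |λ_i(T)| = 1.3222, 0.2218, 0.0000.
ρ(T) = max|λ| = 1.3222; 1.3222 > 1: divergent.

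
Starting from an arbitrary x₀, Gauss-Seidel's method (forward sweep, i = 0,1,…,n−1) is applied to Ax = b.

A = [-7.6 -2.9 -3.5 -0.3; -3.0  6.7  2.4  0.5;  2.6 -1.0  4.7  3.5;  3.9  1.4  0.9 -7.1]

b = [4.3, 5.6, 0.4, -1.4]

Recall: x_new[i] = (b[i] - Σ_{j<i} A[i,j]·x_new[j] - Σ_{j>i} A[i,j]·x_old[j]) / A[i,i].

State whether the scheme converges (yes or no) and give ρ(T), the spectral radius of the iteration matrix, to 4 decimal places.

Diagonal D = diag(-7.6, 6.7, 4.7, -7.1); L, U strict lower/upper.
Gauss-Seidel: T = -(D+L)⁻¹U, row 0 first, T[0,3] = -(-0.3)/(-7.6) = -0.0395; later rows by forward substitution.
  T[0,:] = [+0.0000, -0.3816, -0.4605, -0.0395]
  T[1,:] = [+0.0000, -0.1709, -0.5644, -0.0923]
  T[2,:] = [+0.0000, +0.1747, +0.1347, -0.7425]
  T[3,:] = [+0.0000, -0.2211, -0.3472, -0.1340]
|λ(T)| sorted: 0.6274, 0.2985, 0.2985, 0.0000.
ρ(T) = max|λ| = 0.6274; 0.6274 < 1: convergent.

yes, ρ = 0.6274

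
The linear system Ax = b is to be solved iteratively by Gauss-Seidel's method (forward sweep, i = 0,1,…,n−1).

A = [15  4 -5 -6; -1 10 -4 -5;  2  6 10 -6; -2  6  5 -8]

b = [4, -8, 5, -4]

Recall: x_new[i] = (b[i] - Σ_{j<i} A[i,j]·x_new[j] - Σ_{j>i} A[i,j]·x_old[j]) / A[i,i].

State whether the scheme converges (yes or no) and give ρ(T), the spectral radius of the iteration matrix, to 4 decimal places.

A = D + L + U where D = diag(15, 10, 10, -8).
GS T = -(D+L)⁻¹U: row 0 first, T[0,2] = -(-5)/(15) = +0.3333; later rows by forward substitution.
  T[0,:] = [+0.0000 -0.2667 +0.3333 +0.4000]
  T[1,:] = [+0.0000 -0.0267 +0.4333 +0.5400]
  T[2,:] = [+0.0000 +0.0693 -0.3267 +0.1960]
  T[3,:] = [+0.0000 +0.0900 +0.0375 +0.4275]
|roots of det(T-λI)|: 0.5460, 0.3983, 0.0736, 0.0000.
ρ = 0.5460; 0.5460 < 1 ⇒ converges.

yes, ρ = 0.5460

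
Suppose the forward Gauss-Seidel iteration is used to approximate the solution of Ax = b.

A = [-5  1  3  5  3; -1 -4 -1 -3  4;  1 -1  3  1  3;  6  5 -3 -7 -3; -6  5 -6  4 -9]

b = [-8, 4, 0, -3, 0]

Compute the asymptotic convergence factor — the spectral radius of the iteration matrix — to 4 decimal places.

A = D + L + U where D = diag(-5, -4, 3, -7, -9).
GS T = -(D+L)⁻¹U: row 0 first, T[0,1] = -(1)/(-5) = +0.2000; later rows by forward substitution.
  T[0,:] = [+0.0000 +0.2000 +0.6000 +1.0000 +0.6000]
  T[1,:] = [+0.0000 -0.0500 -0.4000 -1.0000 +0.8500]
  T[2,:] = [+0.0000 -0.0833 -0.3333 -1.0000 -0.9167]
  T[3,:] = [+0.0000 +0.1714 +0.3714 +0.5714 +1.0857]
  T[4,:] = [+0.0000 -0.0294 -0.2349 -0.3016 +1.1659]
|eigenvalues of T|: 1.1519, 0.6579, 0.6579, 0.0096, 0.0000.
ρ(T) = max|λ| = 1.1519; 1.1519 > 1 ⇒ diverges.

1.1519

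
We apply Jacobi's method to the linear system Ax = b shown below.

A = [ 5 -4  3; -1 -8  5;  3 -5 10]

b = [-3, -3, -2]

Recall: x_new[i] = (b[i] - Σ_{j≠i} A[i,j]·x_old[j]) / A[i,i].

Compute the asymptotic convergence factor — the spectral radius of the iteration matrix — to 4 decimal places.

0.7382

Diagonal D = diag(5, -8, 10); L, U strict lower/upper.
T_J = -D⁻¹(L+U): T[0,2] = -(3)/(5) = -0.6000; T[0,0] = 0.
  T[0,:] = [+0.0000 +0.8000 -0.6000]
  T[1,:] = [-0.1250 +0.0000 +0.6250]
  T[2,:] = [-0.3000 +0.5000 +0.0000]
|λ(T)| sorted: 0.7382, 0.3904, 0.3904.
spectral radius ρ = 0.7382; 0.7382 < 1, so it converges for any x₀.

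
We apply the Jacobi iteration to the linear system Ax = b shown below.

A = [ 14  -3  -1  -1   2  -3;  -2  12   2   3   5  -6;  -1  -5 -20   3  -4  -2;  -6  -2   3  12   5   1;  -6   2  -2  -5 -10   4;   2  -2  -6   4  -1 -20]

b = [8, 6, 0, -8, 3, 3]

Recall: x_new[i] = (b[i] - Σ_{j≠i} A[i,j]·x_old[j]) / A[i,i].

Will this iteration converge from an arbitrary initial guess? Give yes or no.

yes

Write A = D+L+U with D = diag(14, 12, -20, 12, -10, -20).
Jacobi T = -D⁻¹(L+U): T[5,3] = -(4)/(-20) = +0.2000; T[5,5] = 0.
  T[0,:] = [+0.0000  +0.2143  +0.0714  +0.0714  -0.1429  +0.2143]
  T[1,:] = [+0.1667  +0.0000  -0.1667  -0.2500  -0.4167  +0.5000]
  T[2,:] = [-0.0500  -0.2500  +0.0000  +0.1500  -0.2000  -0.1000]
  T[3,:] = [+0.5000  +0.1667  -0.2500  +0.0000  -0.4167  -0.0833]
  T[4,:] = [-0.6000  +0.2000  -0.2000  -0.5000  +0.0000  +0.4000]
  T[5,:] = [+0.1000  -0.1000  -0.3000  +0.2000  -0.0500  +0.0000]
|eigenvalues of T|: 0.6937, 0.4546, 0.4546, 0.3962, 0.3962, 0.3632.
spectral radius ρ = 0.6937; 0.6937 < 1 ⇒ converges.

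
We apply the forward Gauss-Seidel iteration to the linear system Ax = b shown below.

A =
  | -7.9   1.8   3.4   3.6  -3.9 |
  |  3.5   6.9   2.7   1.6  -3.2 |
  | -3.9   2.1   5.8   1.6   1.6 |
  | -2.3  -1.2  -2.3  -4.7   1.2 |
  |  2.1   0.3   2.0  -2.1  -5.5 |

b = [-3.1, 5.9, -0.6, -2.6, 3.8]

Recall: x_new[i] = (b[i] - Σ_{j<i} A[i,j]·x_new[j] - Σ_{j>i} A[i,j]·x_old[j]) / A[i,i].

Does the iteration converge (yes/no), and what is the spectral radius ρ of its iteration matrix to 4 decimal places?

Let D = diag(-7.9, 6.9, 5.8, -4.7, -5.5); L, U the strict triangles.
Gauss-Seidel: T = -(D+L)⁻¹U, row 0 first, T[0,2] = -(3.4)/(-7.9) = +0.4304; later rows by forward substitution.
  T[0,:] = [+0.0000  +0.2278  +0.4304  +0.4557  -0.4937]
  T[1,:] = [+0.0000  -0.1156  -0.6096  -0.4630  +0.7142]
  T[2,:] = [+0.0000  +0.1951  +0.5101  +0.1982  -0.8664]
  T[3,:] = [+0.0000  -0.1774  -0.3046  -0.2018  +0.7385]
  T[4,:] = [+0.0000  +0.2194  +0.4329  +0.2979  -0.7466]
|eigenvalues of T|: 0.8275, 0.1443, 0.1443, 0.1391, 0.0000.
ρ = 0.8275; 0.8275 < 1 ⇒ converges.

yes, ρ = 0.8275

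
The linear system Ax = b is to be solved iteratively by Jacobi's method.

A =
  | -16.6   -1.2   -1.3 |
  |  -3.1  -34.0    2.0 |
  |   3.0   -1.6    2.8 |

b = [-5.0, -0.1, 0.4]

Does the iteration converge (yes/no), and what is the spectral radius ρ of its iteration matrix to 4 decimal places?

Let D = diag(-16.6, -34, 2.8); L, U the strict triangles.
T_J = -D⁻¹(L+U): T[1,2] = -(2)/(-34) = +0.0588; T[1,1] = 0.
  T[0,:] = [+0.0000 -0.0723 -0.0783]
  T[1,:] = [-0.0912 +0.0000 +0.0588]
  T[2,:] = [-1.0714 +0.5714 +0.0000]
|roots of det(T-λI)|: 0.3830, 0.3103, 0.0727.
ρ = 0.3830; 0.3830 < 1: convergent.

yes, ρ = 0.3830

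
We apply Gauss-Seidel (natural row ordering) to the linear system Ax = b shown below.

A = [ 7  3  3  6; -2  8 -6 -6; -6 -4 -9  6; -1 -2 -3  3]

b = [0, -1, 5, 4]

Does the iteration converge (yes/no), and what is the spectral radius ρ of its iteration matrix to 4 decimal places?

no, ρ = 1.4097

Diagonal D = diag(7, 8, -9, 3); L, U strict lower/upper.
T_GS = -(D+L)⁻¹U: row 0 first, T[0,3] = -(6)/(7) = -0.8571; later rows by forward substitution.
  T[0,:] = [+0.0000 -0.4286 -0.4286 -0.8571]
  T[1,:] = [+0.0000 -0.1071 +0.6429 +0.5357]
  T[2,:] = [+0.0000 +0.3333 +0.0000 +1.0000]
  T[3,:] = [+0.0000 +0.1190 +0.2857 +1.0714]
eigenvalue magnitudes: 1.4097, 0.5394, 0.0939, 0.0000.
ρ(T) = max|λ| = 1.4097; 1.4097 > 1: divergent.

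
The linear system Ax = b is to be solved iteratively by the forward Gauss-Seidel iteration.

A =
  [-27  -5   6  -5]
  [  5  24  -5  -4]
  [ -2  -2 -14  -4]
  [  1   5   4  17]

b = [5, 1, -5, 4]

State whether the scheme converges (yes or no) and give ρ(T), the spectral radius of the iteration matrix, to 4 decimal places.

yes, ρ = 0.1500

Diagonal D = diag(-27, 24, -14, 17); L, U strict lower/upper.
GS T = -(D+L)⁻¹U: row 0 first, T[0,2] = -(6)/(-27) = +0.2222; later rows by forward substitution.
  T[0,:] = [+0.0000  -0.1852  +0.2222  -0.1852]
  T[1,:] = [+0.0000  +0.0386  +0.1620  +0.2052]
  T[2,:] = [+0.0000  +0.0209  -0.0549  -0.2886]
  T[3,:] = [+0.0000  -0.0054  -0.0478  +0.0184]
|λ(T)| sorted: 0.1500, 0.1144, 0.0378, 0.0000.
ρ(T) = max|λ| = 0.1500; 0.1500 < 1 ⇒ converges.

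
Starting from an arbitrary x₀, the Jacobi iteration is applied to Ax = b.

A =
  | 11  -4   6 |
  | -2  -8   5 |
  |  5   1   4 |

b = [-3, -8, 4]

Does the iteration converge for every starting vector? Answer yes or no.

Let D = diag(11, -8, 4); L, U the strict triangles.
Jacobi: T = -D⁻¹(L+U), T[1,0] = -(-2)/(-8) = -0.2500; T[1,1] = 0.
  T[0,:] = [+0.0000 +0.3636 -0.5455]
  T[1,:] = [-0.2500 +0.0000 +0.6250]
  T[2,:] = [-1.2500 -0.2500 +0.0000]
|λ(T)| sorted: 0.8900, 0.5979, 0.5979.
spectral radius ρ = 0.8900; 0.8900 < 1 ⇒ converges.

yes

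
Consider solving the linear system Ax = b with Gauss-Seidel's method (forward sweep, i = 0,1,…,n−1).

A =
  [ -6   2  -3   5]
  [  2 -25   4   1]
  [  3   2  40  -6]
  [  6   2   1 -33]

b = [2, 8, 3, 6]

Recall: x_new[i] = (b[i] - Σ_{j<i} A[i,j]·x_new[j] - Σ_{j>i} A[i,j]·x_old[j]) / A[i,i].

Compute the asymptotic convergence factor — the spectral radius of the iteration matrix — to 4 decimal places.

Diagonal D = diag(-6, -25, 40, -33); L, U strict lower/upper.
GS T = -(D+L)⁻¹U: row 0 first, T[0,1] = -(2)/(-6) = +0.3333; later rows by forward substitution.
  T[0,:] = [+0.0000  +0.3333  -0.5000  +0.8333]
  T[1,:] = [+0.0000  +0.0267  +0.1200  +0.1067]
  T[2,:] = [+0.0000  -0.0263  +0.0315  +0.0822]
  T[3,:] = [+0.0000  +0.0614  -0.0827  +0.1605]
moduli |λ_i(T)| = 0.1876, 0.0881, 0.0881, 0.0000.
ρ = 0.1876; 0.1876 < 1: convergent.

0.1876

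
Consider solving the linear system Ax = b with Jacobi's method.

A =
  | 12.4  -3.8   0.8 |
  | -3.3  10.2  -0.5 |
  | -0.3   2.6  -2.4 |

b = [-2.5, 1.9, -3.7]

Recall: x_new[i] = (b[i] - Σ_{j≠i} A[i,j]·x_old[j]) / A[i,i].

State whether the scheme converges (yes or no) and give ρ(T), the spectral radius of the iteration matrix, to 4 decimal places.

yes, ρ = 0.4619

Split A = D + L + U, D = diag(12.4, 10.2, -2.4).
Jacobi T = -D⁻¹(L+U): T[2,0] = -(-0.3)/(-2.4) = -0.1250; T[2,2] = 0.
  T[0,:] = [+0.0000  +0.3065  -0.0645]
  T[1,:] = [+0.3235  +0.0000  +0.0490]
  T[2,:] = [-0.1250  +1.0833  +0.0000]
|λ(T)| sorted: 0.4619, 0.2486, 0.2133.
spectral radius ρ = 0.4619; 0.4619 < 1 ⇒ converges.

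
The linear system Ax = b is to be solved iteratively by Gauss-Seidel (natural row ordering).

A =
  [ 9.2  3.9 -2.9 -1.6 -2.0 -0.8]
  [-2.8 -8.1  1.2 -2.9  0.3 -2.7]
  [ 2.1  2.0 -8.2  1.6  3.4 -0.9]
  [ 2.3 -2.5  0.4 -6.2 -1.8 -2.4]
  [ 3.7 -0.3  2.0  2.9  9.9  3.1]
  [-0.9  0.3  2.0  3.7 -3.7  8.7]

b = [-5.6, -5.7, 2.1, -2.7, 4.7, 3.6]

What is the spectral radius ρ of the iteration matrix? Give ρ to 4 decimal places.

Split A = D + L + U, D = diag(9.2, -8.1, -8.2, -6.2, 9.9, 8.7).
Gauss-Seidel: T = -(D+L)⁻¹U, row 0 first, T[0,5] = -(-0.8)/(9.2) = +0.0870; later rows by forward substitution.
  T[0,:] = [+0.0000, -0.4239, +0.3152, +0.1739, +0.2174, +0.0870]
  T[1,:] = [+0.0000, +0.1465, +0.0392, -0.4181, -0.0381, -0.3634]
  T[2,:] = [+0.0000, -0.0728, +0.0903, +0.1377, +0.4610, -0.1761]
  T[3,:] = [+0.0000, -0.2210, +0.1070, +0.2420, -0.1646, -0.2197]
  T[4,:] = [+0.0000, +0.2423, -0.1662, -0.1764, -0.1273, -0.2567]
  T[5,:] = [+0.0000, +0.1649, -0.1057, -0.1772, -0.0663, +0.0463]
|eigenvalues of T|: 0.5497, 0.3238, 0.3238, 0.1826, 0.0110, 0.0000.
spectral radius ρ = 0.5497; 0.5497 < 1 ⇒ converges.

0.5497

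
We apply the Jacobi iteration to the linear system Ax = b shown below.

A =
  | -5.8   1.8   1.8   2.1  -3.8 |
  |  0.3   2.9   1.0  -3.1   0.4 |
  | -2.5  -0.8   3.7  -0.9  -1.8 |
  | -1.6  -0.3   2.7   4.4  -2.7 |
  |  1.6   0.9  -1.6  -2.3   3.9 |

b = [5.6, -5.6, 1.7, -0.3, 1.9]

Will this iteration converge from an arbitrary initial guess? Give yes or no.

A = D + L + U where D = diag(-5.8, 2.9, 3.7, 4.4, 3.9).
T_J = -D⁻¹(L+U): T[4,1] = -(0.9)/(3.9) = -0.2308; T[4,4] = 0.
  T[0,:] = [+0.0000 +0.3103 +0.3103 +0.3621 -0.6552]
  T[1,:] = [-0.1034 +0.0000 -0.3448 +1.0690 -0.1379]
  T[2,:] = [+0.6757 +0.2162 +0.0000 +0.2432 +0.4865]
  T[3,:] = [+0.3636 +0.0682 -0.6136 +0.0000 +0.6136]
  T[4,:] = [-0.4103 -0.2308 +0.4103 +0.5897 +0.0000]
|λ(T)| sorted: 1.3459, 0.7096, 0.7096, 0.5393, 0.1537.
spectral radius ρ = 1.3459; 1.3459 > 1 ⇒ diverges.

no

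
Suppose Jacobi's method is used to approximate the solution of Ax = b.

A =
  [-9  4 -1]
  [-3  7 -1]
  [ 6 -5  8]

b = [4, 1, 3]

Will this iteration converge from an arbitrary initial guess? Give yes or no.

Write A = D+L+U with D = diag(-9, 7, 8).
T_J = -D⁻¹(L+U): T[2,1] = -(-5)/(8) = +0.6250; T[2,2] = 0.
  T[0,:] = [+0.0000 +0.4444 -0.1111]
  T[1,:] = [+0.4286 +0.0000 +0.1429]
  T[2,:] = [-0.7500 +0.6250 +0.0000]
|eigenvalues of T|: 0.6894, 0.4259, 0.2635.
ρ = 0.6894; 0.6894 < 1 ⇒ converges.

yes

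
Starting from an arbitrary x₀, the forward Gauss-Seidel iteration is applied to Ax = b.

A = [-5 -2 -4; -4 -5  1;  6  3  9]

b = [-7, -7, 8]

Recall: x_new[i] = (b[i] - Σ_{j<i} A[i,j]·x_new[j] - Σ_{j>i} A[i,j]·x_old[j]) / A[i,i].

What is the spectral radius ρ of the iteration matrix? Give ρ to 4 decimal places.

0.6548

Let D = diag(-5, -5, 9); L, U the strict triangles.
GS T = -(D+L)⁻¹U: row 0 first, T[0,1] = -(-2)/(-5) = -0.4000; later rows by forward substitution.
  T[0,:] = [+0.0000 -0.4000 -0.8000]
  T[1,:] = [+0.0000 +0.3200 +0.8400]
  T[2,:] = [+0.0000 +0.1600 +0.2533]
|eigenvalues of T|: 0.6548, 0.0815, 0.0000.
spectral radius ρ = 0.6548; 0.6548 < 1: convergent.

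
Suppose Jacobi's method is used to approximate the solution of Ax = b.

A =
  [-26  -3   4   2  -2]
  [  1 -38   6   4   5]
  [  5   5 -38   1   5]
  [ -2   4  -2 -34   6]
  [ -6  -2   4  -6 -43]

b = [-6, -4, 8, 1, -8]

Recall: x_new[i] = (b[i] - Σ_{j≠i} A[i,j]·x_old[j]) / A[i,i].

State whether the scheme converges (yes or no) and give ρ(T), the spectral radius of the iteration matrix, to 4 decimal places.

Let D = diag(-26, -38, -38, -34, -43); L, U the strict triangles.
T_J = -D⁻¹(L+U): T[4,3] = -(-6)/(-43) = -0.1395; T[4,4] = 0.
  T[0,:] = [+0.0000  -0.1154  +0.1538  +0.0769  -0.0769]
  T[1,:] = [+0.0263  +0.0000  +0.1579  +0.1053  +0.1316]
  T[2,:] = [+0.1316  +0.1316  +0.0000  +0.0263  +0.1316]
  T[3,:] = [-0.0588  +0.1176  -0.0588  +0.0000  +0.1765]
  T[4,:] = [-0.1395  -0.0465  +0.0930  -0.1395  +0.0000]
|eigenvalues of T|: 0.2683, 0.1653, 0.1473, 0.1473, 0.0252.
ρ(T) = max|λ| = 0.2683; 0.2683 < 1 ⇒ converges.

yes, ρ = 0.2683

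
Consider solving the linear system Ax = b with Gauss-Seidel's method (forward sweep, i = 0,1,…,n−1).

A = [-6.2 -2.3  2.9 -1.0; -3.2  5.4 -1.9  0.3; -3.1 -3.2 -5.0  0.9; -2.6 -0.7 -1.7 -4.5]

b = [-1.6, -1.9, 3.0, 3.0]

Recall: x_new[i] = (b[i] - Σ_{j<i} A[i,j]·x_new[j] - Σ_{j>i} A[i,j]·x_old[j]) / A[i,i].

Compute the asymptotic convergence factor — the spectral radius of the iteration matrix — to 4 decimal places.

0.9232

Write A = D+L+U with D = diag(-6.2, 5.4, -5, -4.5).
T_GS = -(D+L)⁻¹U: row 0 first, T[0,1] = -(-2.3)/(-6.2) = -0.3710; later rows by forward substitution.
  T[0,:] = [+0.0000  -0.3710  +0.4677  -0.1613]
  T[1,:] = [+0.0000  -0.2198  +0.6290  -0.1511]
  T[2,:] = [+0.0000  +0.3707  -0.6926  +0.3767]
  T[3,:] = [+0.0000  +0.1085  -0.1065  -0.0256]
|eigenvalues of T|: 0.9232, 0.1289, 0.1141, 0.0000.
ρ(T) = max|λ| = 0.9232; 0.9232 < 1, so it converges for any x₀.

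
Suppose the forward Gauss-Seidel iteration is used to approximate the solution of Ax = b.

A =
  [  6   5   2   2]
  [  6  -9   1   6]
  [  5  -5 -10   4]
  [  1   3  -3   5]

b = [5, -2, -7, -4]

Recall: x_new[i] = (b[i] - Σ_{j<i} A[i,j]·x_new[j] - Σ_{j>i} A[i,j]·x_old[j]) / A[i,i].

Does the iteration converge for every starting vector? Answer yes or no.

yes

Write A = D+L+U with D = diag(6, -9, -10, 5).
T_GS = -(D+L)⁻¹U: row 0 first, T[0,1] = -(5)/(6) = -0.8333; later rows by forward substitution.
  T[0,:] = [+0.0000  -0.8333  -0.3333  -0.3333]
  T[1,:] = [+0.0000  -0.5556  -0.1111  +0.4444]
  T[2,:] = [+0.0000  -0.1389  -0.1111  +0.0111]
  T[3,:] = [+0.0000  +0.4167  +0.0667  -0.1933]
eigenvalue magnitudes: 0.8625, 0.0939, 0.0914, 0.0000.
ρ(T) = max|λ| = 0.8625; 0.8625 < 1, so it converges for any x₀.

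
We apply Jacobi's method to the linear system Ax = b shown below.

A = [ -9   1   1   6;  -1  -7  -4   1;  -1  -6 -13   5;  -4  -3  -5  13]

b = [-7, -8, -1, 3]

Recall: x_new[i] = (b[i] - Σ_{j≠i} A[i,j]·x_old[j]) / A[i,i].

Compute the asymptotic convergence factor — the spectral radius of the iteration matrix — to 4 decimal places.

0.8206

Let D = diag(-9, -7, -13, 13); L, U the strict triangles.
Jacobi: T = -D⁻¹(L+U), T[0,3] = -(6)/(-9) = +0.6667; T[0,0] = 0.
  T[0,:] = [+0.0000, +0.1111, +0.1111, +0.6667]
  T[1,:] = [-0.1429, +0.0000, -0.5714, +0.1429]
  T[2,:] = [-0.0769, -0.4615, +0.0000, +0.3846]
  T[3,:] = [+0.3077, +0.2308, +0.3846, +0.0000]
moduli |λ_i(T)| = 0.8206, 0.6157, 0.4000, 0.1952.
ρ(T) = max|λ| = 0.8206; 0.8206 < 1 ⇒ converges.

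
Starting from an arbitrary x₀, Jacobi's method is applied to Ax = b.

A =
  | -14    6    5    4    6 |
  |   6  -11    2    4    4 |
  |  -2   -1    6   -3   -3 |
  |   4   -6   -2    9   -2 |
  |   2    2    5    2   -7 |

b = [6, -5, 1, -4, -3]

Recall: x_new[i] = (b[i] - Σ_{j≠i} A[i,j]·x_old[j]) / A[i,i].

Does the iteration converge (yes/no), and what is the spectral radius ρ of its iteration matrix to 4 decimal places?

no, ρ = 1.3244

Write A = D+L+U with D = diag(-14, -11, 6, 9, -7).
T_J = -D⁻¹(L+U): T[1,2] = -(2)/(-11) = +0.1818; T[1,1] = 0.
  T[0,:] = [+0.0000 +0.4286 +0.3571 +0.2857 +0.4286]
  T[1,:] = [+0.5455 +0.0000 +0.1818 +0.3636 +0.3636]
  T[2,:] = [+0.3333 +0.1667 +0.0000 +0.5000 +0.5000]
  T[3,:] = [-0.4444 +0.6667 +0.2222 +0.0000 +0.2222]
  T[4,:] = [+0.2857 +0.2857 +0.7143 +0.2857 +0.0000]
|roots of det(T-λI)|: 1.3244, 0.6924, 0.5483, 0.1181, 0.1181.
ρ(T) = max|λ| = 1.3244; 1.3244 > 1, so it fails to converge.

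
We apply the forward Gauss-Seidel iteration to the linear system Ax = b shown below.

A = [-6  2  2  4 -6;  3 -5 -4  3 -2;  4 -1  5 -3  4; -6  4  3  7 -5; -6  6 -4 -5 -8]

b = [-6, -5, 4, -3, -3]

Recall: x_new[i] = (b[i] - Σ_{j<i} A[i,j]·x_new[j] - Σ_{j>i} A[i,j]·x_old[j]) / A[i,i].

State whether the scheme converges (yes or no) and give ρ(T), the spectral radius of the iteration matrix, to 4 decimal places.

Let D = diag(-6, -5, 5, 7, -8); L, U the strict triangles.
GS T = -(D+L)⁻¹U: row 0 first, T[0,1] = -(2)/(-6) = +0.3333; later rows by forward substitution.
  T[0,:] = [+0.0000  +0.3333  +0.3333  +0.6667  -1.0000]
  T[1,:] = [+0.0000  +0.2000  -0.6000  +1.0000  -1.0000]
  T[2,:] = [+0.0000  -0.2267  -0.3867  +0.2667  -0.2000]
  T[3,:] = [+0.0000  +0.2686  +0.7943  -0.1143  +0.5143]
  T[4,:] = [+0.0000  -0.1545  -1.0031  +0.1881  -0.2214]
|λ(T)| sorted: 1.4747, 0.4838, 0.3466, 0.3466, 0.0000.
spectral radius ρ = 1.4747; 1.4747 > 1 ⇒ diverges.

no, ρ = 1.4747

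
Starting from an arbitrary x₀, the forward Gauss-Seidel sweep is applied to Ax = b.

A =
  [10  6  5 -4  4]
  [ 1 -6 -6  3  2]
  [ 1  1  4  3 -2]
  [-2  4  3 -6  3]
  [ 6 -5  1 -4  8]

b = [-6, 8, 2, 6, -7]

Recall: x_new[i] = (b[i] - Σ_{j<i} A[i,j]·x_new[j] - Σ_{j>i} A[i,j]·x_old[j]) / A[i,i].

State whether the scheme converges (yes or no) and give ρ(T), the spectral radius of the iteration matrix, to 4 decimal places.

Write A = D+L+U with D = diag(10, -6, 4, -6, 8).
GS T = -(D+L)⁻¹U: row 0 first, T[0,4] = -(4)/(10) = -0.4000; later rows by forward substitution.
  T[0,:] = [+0.0000 -0.6000 -0.5000 +0.4000 -0.4000]
  T[1,:] = [+0.0000 -0.1000 -1.0833 +0.5667 +0.2667]
  T[2,:] = [+0.0000 +0.1750 +0.3958 -0.9917 +0.5333]
  T[3,:] = [+0.0000 +0.2208 -0.3576 -0.2514 +1.0778]
  T[4,:] = [+0.0000 +0.4760 -0.5304 +0.0524 +0.9389]
|λ(T)| sorted: 1.3495, 0.5226, 0.5226, 0.4578, 0.0000.
ρ = 1.3495; 1.3495 > 1 ⇒ diverges.

no, ρ = 1.3495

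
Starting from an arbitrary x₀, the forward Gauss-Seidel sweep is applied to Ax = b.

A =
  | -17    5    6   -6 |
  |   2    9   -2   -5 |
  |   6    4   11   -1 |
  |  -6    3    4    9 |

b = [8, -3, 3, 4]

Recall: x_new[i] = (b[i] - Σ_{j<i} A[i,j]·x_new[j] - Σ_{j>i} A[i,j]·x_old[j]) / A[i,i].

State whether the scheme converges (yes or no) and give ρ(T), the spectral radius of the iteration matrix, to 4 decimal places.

Let D = diag(-17, 9, 11, 9); L, U the strict triangles.
Gauss-Seidel: T = -(D+L)⁻¹U, row 0 first, T[0,3] = -(-6)/(-17) = -0.3529; later rows by forward substitution.
  T[0,:] = [+0.0000 +0.2941 +0.3529 -0.3529]
  T[1,:] = [+0.0000 -0.0654 +0.1438 +0.6340]
  T[2,:] = [+0.0000 -0.1367 -0.2448 +0.0529]
  T[3,:] = [+0.0000 +0.2786 +0.2962 -0.4701]
|eigenvalues of T|: 0.7876, 0.0747, 0.0673, 0.0000.
ρ = 0.7876; 0.7876 < 1, so it converges for any x₀.

yes, ρ = 0.7876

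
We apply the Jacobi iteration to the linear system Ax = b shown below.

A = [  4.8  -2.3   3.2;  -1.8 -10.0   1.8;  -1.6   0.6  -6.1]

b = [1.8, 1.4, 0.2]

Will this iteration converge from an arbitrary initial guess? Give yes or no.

A = D + L + U where D = diag(4.8, -10, -6.1).
Jacobi T = -D⁻¹(L+U): T[0,2] = -(3.2)/(4.8) = -0.6667; T[0,0] = 0.
  T[0,:] = [+0.0000  +0.4792  -0.6667]
  T[1,:] = [-0.1800  +0.0000  +0.1800]
  T[2,:] = [-0.2623  +0.0984  +0.0000]
|eigenvalues of T|: 0.3684, 0.2516, 0.1167.
ρ = 0.3684; 0.3684 < 1: convergent.

yes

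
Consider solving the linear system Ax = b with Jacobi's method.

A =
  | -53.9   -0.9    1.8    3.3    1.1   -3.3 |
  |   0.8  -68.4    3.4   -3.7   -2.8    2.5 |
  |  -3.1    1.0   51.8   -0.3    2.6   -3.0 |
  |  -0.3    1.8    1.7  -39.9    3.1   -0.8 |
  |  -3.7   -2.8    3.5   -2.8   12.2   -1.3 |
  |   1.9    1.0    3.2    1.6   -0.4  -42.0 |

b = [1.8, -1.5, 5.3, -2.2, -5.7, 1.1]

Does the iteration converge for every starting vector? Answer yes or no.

yes

Let D = diag(-53.9, -68.4, 51.8, -39.9, 12.2, -42); L, U the strict triangles.
Jacobi T = -D⁻¹(L+U): T[4,2] = -(3.5)/(12.2) = -0.2869; T[4,4] = 0.
  T[0,:] = [+0.0000  -0.0167  +0.0334  +0.0612  +0.0204  -0.0612]
  T[1,:] = [+0.0117  +0.0000  +0.0497  -0.0541  -0.0409  +0.0365]
  T[2,:] = [+0.0598  -0.0193  +0.0000  +0.0058  -0.0502  +0.0579]
  T[3,:] = [-0.0075  +0.0451  +0.0426  +0.0000  +0.0777  -0.0201]
  T[4,:] = [+0.3033  +0.2295  -0.2869  +0.2295  +0.0000  +0.1066]
  T[5,:] = [+0.0452  +0.0238  +0.0762  +0.0381  -0.0095  +0.0000]
|roots of det(T-λI)|: 0.1828, 0.1228, 0.0752, 0.0752, 0.0736, 0.0198.
ρ = 0.1828; 0.1828 < 1: convergent.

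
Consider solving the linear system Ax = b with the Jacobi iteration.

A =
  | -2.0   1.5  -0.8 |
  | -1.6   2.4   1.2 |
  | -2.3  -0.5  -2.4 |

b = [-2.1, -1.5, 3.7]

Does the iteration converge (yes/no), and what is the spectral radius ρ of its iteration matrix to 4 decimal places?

Let D = diag(-2, 2.4, -2.4); L, U the strict triangles.
Jacobi: T = -D⁻¹(L+U), T[2,0] = -(-2.3)/(-2.4) = -0.9583; T[2,2] = 0.
  T[0,:] = [+0.0000  +0.7500  -0.4000]
  T[1,:] = [+0.6667  +0.0000  -0.5000]
  T[2,:] = [-0.9583  -0.2083  +0.0000]
moduli |λ_i(T)| = 1.1598, 0.5981, 0.5981.
ρ = 1.1598; 1.1598 > 1, so it fails to converge.

no, ρ = 1.1598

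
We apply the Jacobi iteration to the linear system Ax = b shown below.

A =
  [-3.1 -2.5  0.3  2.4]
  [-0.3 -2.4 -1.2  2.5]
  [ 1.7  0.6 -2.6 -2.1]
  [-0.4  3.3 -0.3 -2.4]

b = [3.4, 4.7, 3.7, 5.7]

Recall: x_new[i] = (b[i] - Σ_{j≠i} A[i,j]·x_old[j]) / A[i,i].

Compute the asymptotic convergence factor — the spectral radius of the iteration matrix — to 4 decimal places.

Diagonal D = diag(-3.1, -2.4, -2.6, -2.4); L, U strict lower/upper.
T_J = -D⁻¹(L+U): T[2,0] = -(1.7)/(-2.6) = +0.6538; T[2,2] = 0.
  T[0,:] = [+0.0000, -0.8065, +0.0968, +0.7742]
  T[1,:] = [-0.1250, +0.0000, -0.5000, +1.0417]
  T[2,:] = [+0.6538, +0.2308, +0.0000, -0.8077]
  T[3,:] = [-0.1667, +1.3750, -0.1250, +0.0000]
|eigenvalues of T|: 1.3502, 0.9181, 0.9181, 0.2886.
spectral radius ρ = 1.3502; 1.3502 > 1 ⇒ diverges.

1.3502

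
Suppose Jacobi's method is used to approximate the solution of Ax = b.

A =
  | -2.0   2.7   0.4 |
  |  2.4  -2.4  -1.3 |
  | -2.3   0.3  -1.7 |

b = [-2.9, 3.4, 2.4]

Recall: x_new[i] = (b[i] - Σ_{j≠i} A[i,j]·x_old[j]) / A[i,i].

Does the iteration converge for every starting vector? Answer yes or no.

Split A = D + L + U, D = diag(-2, -2.4, -1.7).
Jacobi T = -D⁻¹(L+U): T[1,2] = -(-1.3)/(-2.4) = -0.5417; T[1,1] = 0.
  T[0,:] = [+0.0000  +1.3500  +0.2000]
  T[1,:] = [+1.0000  +0.0000  -0.5417]
  T[2,:] = [-1.3529  +0.1765  +0.0000]
|eigenvalues of T|: 1.3255, 0.8792, 0.8792.
ρ = 1.3255; 1.3255 > 1 ⇒ diverges.

no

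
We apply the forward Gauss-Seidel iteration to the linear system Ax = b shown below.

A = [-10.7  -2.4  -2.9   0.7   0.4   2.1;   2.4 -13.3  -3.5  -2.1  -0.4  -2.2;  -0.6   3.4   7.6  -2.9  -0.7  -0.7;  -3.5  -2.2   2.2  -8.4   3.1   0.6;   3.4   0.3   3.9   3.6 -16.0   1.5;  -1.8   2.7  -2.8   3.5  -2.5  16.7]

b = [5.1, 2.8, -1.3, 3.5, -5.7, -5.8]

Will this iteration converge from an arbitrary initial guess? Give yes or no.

yes

Let D = diag(-10.7, -13.3, 7.6, -8.4, -16, 16.7); L, U the strict triangles.
Gauss-Seidel: T = -(D+L)⁻¹U, row 0 first, T[0,2] = -(-2.9)/(-10.7) = -0.2710; later rows by forward substitution.
  T[0,:] = [+0.0000, -0.2243, -0.2710, +0.0654, +0.0374, +0.1963]
  T[1,:] = [+0.0000, -0.0405, -0.3121, -0.1461, -0.0233, -0.1300]
  T[2,:] = [+0.0000, +0.0004, +0.1182, +0.4521, +0.1055, +0.1658]
  T[3,:] = [+0.0000, +0.1042, +0.2256, +0.1294, +0.3872, +0.0671]
  T[4,:] = [+0.0000, -0.0249, +0.0161, +0.1505, +0.1203, +0.1885]
  T[5,:] = [+0.0000, -0.0431, -0.0038, +0.1019, -0.0376, +0.0841]
|λ(T)| sorted: 0.5507, 0.2734, 0.1516, 0.1516, 0.0243, 0.0000.
ρ(T) = max|λ| = 0.5507; 0.5507 < 1 ⇒ converges.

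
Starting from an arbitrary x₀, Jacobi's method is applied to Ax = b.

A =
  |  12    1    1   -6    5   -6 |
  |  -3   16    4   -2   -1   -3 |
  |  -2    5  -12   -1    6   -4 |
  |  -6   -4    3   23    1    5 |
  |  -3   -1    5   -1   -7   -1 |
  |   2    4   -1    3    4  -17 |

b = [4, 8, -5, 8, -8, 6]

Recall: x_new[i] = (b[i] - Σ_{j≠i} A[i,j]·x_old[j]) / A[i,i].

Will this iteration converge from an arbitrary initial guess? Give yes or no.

yes

Let D = diag(12, 16, -12, 23, -7, -17); L, U the strict triangles.
Jacobi: T = -D⁻¹(L+U), T[5,3] = -(3)/(-17) = +0.1765; T[5,5] = 0.
  T[0,:] = [+0.0000  -0.0833  -0.0833  +0.5000  -0.4167  +0.5000]
  T[1,:] = [+0.1875  +0.0000  -0.2500  +0.1250  +0.0625  +0.1875]
  T[2,:] = [-0.1667  +0.4167  +0.0000  -0.0833  +0.5000  -0.3333]
  T[3,:] = [+0.2609  +0.1739  -0.1304  +0.0000  -0.0435  -0.2174]
  T[4,:] = [-0.4286  -0.1429  +0.7143  -0.1429  +0.0000  -0.1429]
  T[5,:] = [+0.1176  +0.2353  -0.0588  +0.1765  +0.2353  +0.0000]
|λ(T)| sorted: 0.8811, 0.6417, 0.2983, 0.0808, 0.0808, 0.0589.
ρ(T) = max|λ| = 0.8811; 0.8811 < 1, so it converges for any x₀.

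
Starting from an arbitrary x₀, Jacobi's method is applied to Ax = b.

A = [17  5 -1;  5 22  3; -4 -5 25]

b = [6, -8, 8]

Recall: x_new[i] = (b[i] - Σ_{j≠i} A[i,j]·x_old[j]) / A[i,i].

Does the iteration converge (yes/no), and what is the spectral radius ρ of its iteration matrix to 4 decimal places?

yes, ρ = 0.2526

A = D + L + U where D = diag(17, 22, 25).
Jacobi T = -D⁻¹(L+U): T[0,2] = -(-1)/(17) = +0.0588; T[0,0] = 0.
  T[0,:] = [+0.0000, -0.2941, +0.0588]
  T[1,:] = [-0.2273, +0.0000, -0.1364]
  T[2,:] = [+0.1600, +0.2000, +0.0000]
|roots of det(T-λI)|: 0.2526, 0.1599, 0.0927.
ρ(T) = max|λ| = 0.2526; 0.2526 < 1, so it converges for any x₀.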